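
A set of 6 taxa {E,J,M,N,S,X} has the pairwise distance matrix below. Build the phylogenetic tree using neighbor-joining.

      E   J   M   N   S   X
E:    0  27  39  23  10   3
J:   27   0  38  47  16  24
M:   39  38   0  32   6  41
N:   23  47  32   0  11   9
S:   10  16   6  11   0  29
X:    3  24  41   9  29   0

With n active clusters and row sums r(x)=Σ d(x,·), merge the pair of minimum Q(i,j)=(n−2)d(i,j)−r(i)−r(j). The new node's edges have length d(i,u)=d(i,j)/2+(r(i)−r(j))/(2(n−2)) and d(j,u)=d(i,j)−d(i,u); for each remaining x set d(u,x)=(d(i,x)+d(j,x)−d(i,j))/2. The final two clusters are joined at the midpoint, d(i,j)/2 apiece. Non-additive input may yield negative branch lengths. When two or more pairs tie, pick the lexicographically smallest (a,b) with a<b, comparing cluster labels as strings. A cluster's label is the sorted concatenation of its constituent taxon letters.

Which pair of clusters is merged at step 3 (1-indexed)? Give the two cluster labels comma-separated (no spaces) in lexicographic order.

E,JMS

1. join M+S (d=6, Q=-204) ⇒ MS; edges |M|=27/2, |S|=-15/2
  updated: d(E,MS)=43/2, d(J,MS)=24, d(MS,N)=37/2, d(MS,X)=32
2. join J+MS (d=24, Q=-146) ⇒ JMS; edges |J|=49/3, |MS|=23/3
  updated: d(E,JMS)=49/4, d(JMS,N)=83/4, d(JMS,X)=16
3. join E+JMS (d=49/4, Q=-251/4) ⇒ EJMS; edges |E|=55/16, |JMS|=141/16
  updated: d(EJMS,N)=63/4, d(EJMS,X)=27/8
4. join EJMS+N (d=63/4, Q=-225/8) ⇒ EJMNS; edges |EJMS|=81/16, |N|=171/16
  updated: d(EJMNS,X)=-27/16
5. join EJMNS+X (d=-27/16) ⇒ EJMNSX; edges |EJMNS|=-27/32, |X|=-27/32
final tree: (((E:55/16,(J:49/3,(M:27/2,S:-15/2):23/3):141/16):81/16,N:171/16):-27/32,X:-27/32)
total length: 901/16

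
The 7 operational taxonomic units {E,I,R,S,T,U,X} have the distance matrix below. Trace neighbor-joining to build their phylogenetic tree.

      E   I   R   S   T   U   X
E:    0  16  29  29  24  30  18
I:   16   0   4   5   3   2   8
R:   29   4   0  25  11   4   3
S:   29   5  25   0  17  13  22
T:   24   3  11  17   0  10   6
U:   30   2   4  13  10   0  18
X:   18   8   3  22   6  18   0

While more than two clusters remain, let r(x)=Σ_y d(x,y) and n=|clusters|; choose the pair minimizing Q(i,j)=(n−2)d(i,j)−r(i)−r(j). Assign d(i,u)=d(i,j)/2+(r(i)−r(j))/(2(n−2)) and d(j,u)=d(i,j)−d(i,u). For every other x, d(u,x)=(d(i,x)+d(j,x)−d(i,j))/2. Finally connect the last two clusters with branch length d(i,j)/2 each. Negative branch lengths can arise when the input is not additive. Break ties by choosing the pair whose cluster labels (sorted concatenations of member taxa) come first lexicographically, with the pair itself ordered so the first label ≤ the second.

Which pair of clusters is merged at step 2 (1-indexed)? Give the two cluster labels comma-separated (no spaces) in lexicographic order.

S,U

1. join R+X (d=3, Q=-136) ⇒ RX; edges |R|=8/5, |X|=7/5
  updated: d(E,RX)=22, d(I,RX)=9/2, d(RX,S)=22, d(RX,T)=7, d(RX,U)=19/2
2. join S+U (d=13, Q=-197/2) ⇒ SU; edges |S|=147/16, |U|=61/16
  updated: d(E,SU)=23, d(I,SU)=-3, d(RX,SU)=37/4, d(SU,T)=7
3. join I+SU (d=-3, Q=-263/4) ⇒ ISU; edges |I|=-33/8, |SU|=9/8
  updated: d(E,ISU)=21, d(ISU,RX)=67/8, d(ISU,T)=13/2
4. join E+ISU (d=21, Q=-487/8) ⇒ EISU; edges |E|=585/32, |ISU|=87/32
  updated: d(EISU,RX)=75/16, d(EISU,T)=19/4
5. join EISU+RX (d=75/16, Q=-263/16) ⇒ EIRSUX; edges |EISU|=39/32, |RX|=111/32
  updated: d(EIRSUX,T)=113/32
6. join EIRSUX+T (d=113/32) ⇒ EIRSTUX; edges |EIRSUX|=113/64, |T|=113/64
final tree: (((E:585/32,(I:-33/8,(S:147/16,U:61/16):9/8):87/32):39/32,(R:8/5,X:7/5):111/32):113/64,T:113/64)
total length: 1351/32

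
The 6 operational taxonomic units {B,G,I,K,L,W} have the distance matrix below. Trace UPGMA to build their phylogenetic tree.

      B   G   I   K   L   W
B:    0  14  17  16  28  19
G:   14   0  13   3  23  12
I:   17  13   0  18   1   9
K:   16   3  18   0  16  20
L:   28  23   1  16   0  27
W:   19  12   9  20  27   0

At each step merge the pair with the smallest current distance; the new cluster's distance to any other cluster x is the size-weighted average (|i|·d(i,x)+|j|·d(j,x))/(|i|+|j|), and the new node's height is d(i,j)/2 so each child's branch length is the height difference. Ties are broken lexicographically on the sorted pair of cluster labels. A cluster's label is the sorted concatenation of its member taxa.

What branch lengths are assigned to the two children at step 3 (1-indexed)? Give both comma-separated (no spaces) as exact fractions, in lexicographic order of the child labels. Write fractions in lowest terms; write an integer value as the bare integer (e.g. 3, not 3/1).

step 1: merge (I,L) at d=1; branch lengths I→1/2, L→1/2; new cluster IL
  updated: d(B,IL)=45/2, d(G,IL)=18, d(IL,K)=17, d(IL,W)=18
step 2: merge (G,K) at d=3; branch lengths G→3/2, K→3/2; new cluster GK
  updated: d(B,GK)=15, d(GK,IL)=35/2, d(GK,W)=16
step 3: merge (B,GK) at d=15; branch lengths B→15/2, GK→6; new cluster BGK
  updated: d(BGK,IL)=115/6, d(BGK,W)=17
step 4: merge (BGK,W) at d=17; branch lengths BGK→1, W→17/2; new cluster BGKW
  updated: d(BGKW,IL)=151/8
step 5: merge (BGKW,IL) at d=151/8; branch lengths BGKW→15/16, IL→143/16; new cluster BGIKLW
final tree: (((B:15/2,(G:3/2,K:3/2):6):1,W:17/2):15/16,(I:1/2,L:1/2):143/16)
total length: 295/8

15/2,6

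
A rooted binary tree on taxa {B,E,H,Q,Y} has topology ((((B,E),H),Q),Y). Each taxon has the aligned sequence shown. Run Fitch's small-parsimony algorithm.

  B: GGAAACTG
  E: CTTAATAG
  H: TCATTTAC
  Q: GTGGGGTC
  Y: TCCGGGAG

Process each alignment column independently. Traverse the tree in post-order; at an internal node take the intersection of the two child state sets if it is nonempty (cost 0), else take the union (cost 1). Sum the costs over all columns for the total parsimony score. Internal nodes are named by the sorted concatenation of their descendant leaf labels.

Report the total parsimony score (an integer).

[col 0] BE: children B:{G}, E:{C} ∪→ {C,G}; cost 1
[col 0] BEH: children BE:{C,G}, H:{T} ∪→ {C,G,T}; cost 1
[col 0] BEHQ: children BEH:{C,G,T}, Q:{G} ∩→ {G}; cost 0
[col 0] BEHQY: children BEHQ:{G}, Y:{T} ∪→ {G,T}; cost 1
[col 1] BE: children B:{G}, E:{T} ∪→ {G,T}; cost 1
[col 1] BEH: children BE:{G,T}, H:{C} ∪→ {C,G,T}; cost 1
[col 1] BEHQ: children BEH:{C,G,T}, Q:{T} ∩→ {T}; cost 0
[col 1] BEHQY: children BEHQ:{T}, Y:{C} ∪→ {C,T}; cost 1
[col 2] BE: children B:{A}, E:{T} ∪→ {A,T}; cost 1
[col 2] BEH: children BE:{A,T}, H:{A} ∩→ {A}; cost 0
[col 2] BEHQ: children BEH:{A}, Q:{G} ∪→ {A,G}; cost 1
[col 2] BEHQY: children BEHQ:{A,G}, Y:{C} ∪→ {A,C,G}; cost 1
[col 3] BE: children B:{A}, E:{A} ∩→ {A}; cost 0
[col 3] BEH: children BE:{A}, H:{T} ∪→ {A,T}; cost 1
[col 3] BEHQ: children BEH:{A,T}, Q:{G} ∪→ {A,G,T}; cost 1
[col 3] BEHQY: children BEHQ:{A,G,T}, Y:{G} ∩→ {G}; cost 0
[col 4] BE: children B:{A}, E:{A} ∩→ {A}; cost 0
[col 4] BEH: children BE:{A}, H:{T} ∪→ {A,T}; cost 1
[col 4] BEHQ: children BEH:{A,T}, Q:{G} ∪→ {A,G,T}; cost 1
[col 4] BEHQY: children BEHQ:{A,G,T}, Y:{G} ∩→ {G}; cost 0
[col 5] BE: children B:{C}, E:{T} ∪→ {C,T}; cost 1
[col 5] BEH: children BE:{C,T}, H:{T} ∩→ {T}; cost 0
[col 5] BEHQ: children BEH:{T}, Q:{G} ∪→ {G,T}; cost 1
[col 5] BEHQY: children BEHQ:{G,T}, Y:{G} ∩→ {G}; cost 0
[col 6] BE: children B:{T}, E:{A} ∪→ {A,T}; cost 1
[col 6] BEH: children BE:{A,T}, H:{A} ∩→ {A}; cost 0
[col 6] BEHQ: children BEH:{A}, Q:{T} ∪→ {A,T}; cost 1
[col 6] BEHQY: children BEHQ:{A,T}, Y:{A} ∩→ {A}; cost 0
[col 7] BE: children B:{G}, E:{G} ∩→ {G}; cost 0
[col 7] BEH: children BE:{G}, H:{C} ∪→ {C,G}; cost 1
[col 7] BEHQ: children BEH:{C,G}, Q:{C} ∩→ {C}; cost 0
[col 7] BEHQY: children BEHQ:{C}, Y:{G} ∪→ {C,G}; cost 1
per-site changes: [3, 3, 3, 2, 2, 2, 2, 2]; total = 19

19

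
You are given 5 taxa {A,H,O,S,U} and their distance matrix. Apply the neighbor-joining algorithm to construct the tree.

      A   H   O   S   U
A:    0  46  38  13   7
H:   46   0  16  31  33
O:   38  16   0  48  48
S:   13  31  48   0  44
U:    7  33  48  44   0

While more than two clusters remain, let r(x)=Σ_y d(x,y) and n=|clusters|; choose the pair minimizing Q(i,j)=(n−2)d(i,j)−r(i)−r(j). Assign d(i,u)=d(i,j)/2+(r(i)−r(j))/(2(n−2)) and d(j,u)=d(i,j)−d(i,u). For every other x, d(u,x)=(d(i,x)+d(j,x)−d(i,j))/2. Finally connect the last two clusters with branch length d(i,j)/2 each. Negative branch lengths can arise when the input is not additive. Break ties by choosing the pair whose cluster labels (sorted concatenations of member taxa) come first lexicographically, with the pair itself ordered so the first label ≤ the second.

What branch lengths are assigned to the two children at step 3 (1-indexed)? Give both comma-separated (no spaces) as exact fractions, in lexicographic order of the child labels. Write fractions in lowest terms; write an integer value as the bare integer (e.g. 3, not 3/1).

93/8,145/8

step 1: merge (H,O) at d=16, Q=-228; branch lengths H→4, O→12; new cluster HO
  updated: d(A,HO)=34, d(HO,S)=63/2, d(HO,U)=65/2
step 2: merge (A,U) at d=7, Q=-247/2; branch lengths A→-31/8, U→87/8; new cluster AU
  updated: d(AU,HO)=119/4, d(AU,S)=25
step 3: merge (AU,HO) at d=119/4, Q=-345/4; branch lengths AU→93/8, HO→145/8; new cluster AHOU
  updated: d(AHOU,S)=107/8
step 4: merge (AHOU,S) at d=107/8; branch lengths AHOU→107/16, S→107/16; new cluster AHOSU
final tree: (((A:-31/8,U:87/8):93/8,(H:4,O:12):145/8):107/16,S:107/16)
total length: 529/8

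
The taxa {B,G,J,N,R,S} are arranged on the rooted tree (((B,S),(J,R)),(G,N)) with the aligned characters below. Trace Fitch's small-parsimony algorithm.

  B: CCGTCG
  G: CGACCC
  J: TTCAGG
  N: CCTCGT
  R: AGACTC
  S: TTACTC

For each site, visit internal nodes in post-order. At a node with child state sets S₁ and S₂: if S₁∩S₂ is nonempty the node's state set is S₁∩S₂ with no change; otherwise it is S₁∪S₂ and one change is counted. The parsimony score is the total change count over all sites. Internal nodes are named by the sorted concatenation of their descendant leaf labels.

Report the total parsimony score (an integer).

19

site 0, node BS: B={C} ∪ S={T} → {C,T} (+1)
site 0, node JR: J={T} ∪ R={A} → {A,T} (+1)
site 0, node BJRS: BS={C,T} ∩ JR={A,T} → {T} (+0)
site 0, node GN: G={C} ∩ N={C} → {C} (+0)
site 0, node BGJNRS: BJRS={T} ∪ GN={C} → {C,T} (+1)
site 1, node BS: B={C} ∪ S={T} → {C,T} (+1)
site 1, node JR: J={T} ∪ R={G} → {G,T} (+1)
site 1, node BJRS: BS={C,T} ∩ JR={G,T} → {T} (+0)
site 1, node GN: G={G} ∪ N={C} → {C,G} (+1)
site 1, node BGJNRS: BJRS={T} ∪ GN={C,G} → {C,G,T} (+1)
site 2, node BS: B={G} ∪ S={A} → {A,G} (+1)
site 2, node JR: J={C} ∪ R={A} → {A,C} (+1)
site 2, node BJRS: BS={A,G} ∩ JR={A,C} → {A} (+0)
site 2, node GN: G={A} ∪ N={T} → {A,T} (+1)
site 2, node BGJNRS: BJRS={A} ∩ GN={A,T} → {A} (+0)
site 3, node BS: B={T} ∪ S={C} → {C,T} (+1)
site 3, node JR: J={A} ∪ R={C} → {A,C} (+1)
site 3, node BJRS: BS={C,T} ∩ JR={A,C} → {C} (+0)
site 3, node GN: G={C} ∩ N={C} → {C} (+0)
site 3, node BGJNRS: BJRS={C} ∩ GN={C} → {C} (+0)
site 4, node BS: B={C} ∪ S={T} → {C,T} (+1)
site 4, node JR: J={G} ∪ R={T} → {G,T} (+1)
site 4, node BJRS: BS={C,T} ∩ JR={G,T} → {T} (+0)
site 4, node GN: G={C} ∪ N={G} → {C,G} (+1)
site 4, node BGJNRS: BJRS={T} ∪ GN={C,G} → {C,G,T} (+1)
site 5, node BS: B={G} ∪ S={C} → {C,G} (+1)
site 5, node JR: J={G} ∪ R={C} → {C,G} (+1)
site 5, node BJRS: BS={C,G} ∩ JR={C,G} → {C,G} (+0)
site 5, node GN: G={C} ∪ N={T} → {C,T} (+1)
site 5, node BGJNRS: BJRS={C,G} ∩ GN={C,T} → {C} (+0)
per-site changes: [3, 4, 3, 2, 4, 3]; total = 19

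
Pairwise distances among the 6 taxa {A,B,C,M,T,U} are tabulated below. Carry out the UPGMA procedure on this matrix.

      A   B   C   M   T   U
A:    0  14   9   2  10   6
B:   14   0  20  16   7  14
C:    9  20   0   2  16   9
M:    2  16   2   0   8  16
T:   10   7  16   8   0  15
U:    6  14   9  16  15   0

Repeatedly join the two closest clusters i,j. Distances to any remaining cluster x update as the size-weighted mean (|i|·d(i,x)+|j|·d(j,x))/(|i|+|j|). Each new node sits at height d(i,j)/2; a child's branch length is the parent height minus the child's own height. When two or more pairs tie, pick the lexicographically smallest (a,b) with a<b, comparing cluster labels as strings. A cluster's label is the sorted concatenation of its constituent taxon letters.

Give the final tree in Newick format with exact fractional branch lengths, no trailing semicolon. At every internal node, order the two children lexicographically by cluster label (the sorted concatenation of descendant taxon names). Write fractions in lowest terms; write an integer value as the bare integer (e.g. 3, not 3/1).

step 1: merge (A,M) at d=2; branch lengths A→1, M→1; new cluster AM
  updated: d(AM,B)=15, d(AM,C)=11/2, d(AM,T)=9, d(AM,U)=11
step 2: merge (AM,C) at d=11/2; branch lengths AM→7/4, C→11/4; new cluster ACM
  updated: d(ACM,B)=50/3, d(ACM,T)=34/3, d(ACM,U)=31/3
step 3: merge (B,T) at d=7; branch lengths B→7/2, T→7/2; new cluster BT
  updated: d(ACM,BT)=14, d(BT,U)=29/2
step 4: merge (ACM,U) at d=31/3; branch lengths ACM→29/12, U→31/6; new cluster ACMU
  updated: d(ACMU,BT)=113/8
step 5: merge (ACMU,BT) at d=113/8; branch lengths ACMU→91/48, BT→57/16; new cluster ABCMTU
final tree: ((((A:1,M:1):7/4,C:11/4):29/12,U:31/6):91/48,(B:7/2,T:7/2):57/16)
total length: 637/24

((((A:1,M:1):7/4,C:11/4):29/12,U:31/6):91/48,(B:7/2,T:7/2):57/16)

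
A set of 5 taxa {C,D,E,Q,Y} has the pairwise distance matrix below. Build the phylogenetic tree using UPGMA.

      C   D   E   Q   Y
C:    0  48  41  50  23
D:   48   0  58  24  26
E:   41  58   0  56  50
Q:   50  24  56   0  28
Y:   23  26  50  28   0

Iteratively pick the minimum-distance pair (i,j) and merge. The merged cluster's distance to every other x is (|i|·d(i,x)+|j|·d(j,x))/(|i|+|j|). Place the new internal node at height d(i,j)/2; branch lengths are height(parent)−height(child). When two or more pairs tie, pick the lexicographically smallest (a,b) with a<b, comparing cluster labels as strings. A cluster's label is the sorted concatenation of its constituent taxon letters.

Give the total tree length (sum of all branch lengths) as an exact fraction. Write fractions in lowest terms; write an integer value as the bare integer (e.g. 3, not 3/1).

step 1: merge (C,Y) at d=23; branch lengths C→23/2, Y→23/2; new cluster CY
  updated: d(CY,D)=37, d(CY,E)=91/2, d(CY,Q)=39
step 2: merge (D,Q) at d=24; branch lengths D→12, Q→12; new cluster DQ
  updated: d(CY,DQ)=38, d(DQ,E)=57
step 3: merge (CY,DQ) at d=38; branch lengths CY→15/2, DQ→7; new cluster CDQY
  updated: d(CDQY,E)=205/4
step 4: merge (CDQY,E) at d=205/4; branch lengths CDQY→53/8, E→205/8; new cluster CDEQY
final tree: (((C:23/2,Y:23/2):15/2,(D:12,Q:12):7):53/8,E:205/8)
total length: 375/4

375/4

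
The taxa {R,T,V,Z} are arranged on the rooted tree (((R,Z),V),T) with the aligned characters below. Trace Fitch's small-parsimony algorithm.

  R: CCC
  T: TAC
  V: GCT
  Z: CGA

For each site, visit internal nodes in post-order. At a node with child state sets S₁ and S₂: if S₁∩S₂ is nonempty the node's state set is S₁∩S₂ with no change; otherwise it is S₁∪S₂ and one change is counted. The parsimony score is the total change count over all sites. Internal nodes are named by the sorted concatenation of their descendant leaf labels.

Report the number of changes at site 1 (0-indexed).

2

[col 0] RZ: children R:{C}, Z:{C} ∩→ {C}; cost 0
[col 0] RVZ: children RZ:{C}, V:{G} ∪→ {C,G}; cost 1
[col 0] RTVZ: children RVZ:{C,G}, T:{T} ∪→ {C,G,T}; cost 1
[col 1] RZ: children R:{C}, Z:{G} ∪→ {C,G}; cost 1
[col 1] RVZ: children RZ:{C,G}, V:{C} ∩→ {C}; cost 0
[col 1] RTVZ: children RVZ:{C}, T:{A} ∪→ {A,C}; cost 1
[col 2] RZ: children R:{C}, Z:{A} ∪→ {A,C}; cost 1
[col 2] RVZ: children RZ:{A,C}, V:{T} ∪→ {A,C,T}; cost 1
[col 2] RTVZ: children RVZ:{A,C,T}, T:{C} ∩→ {C}; cost 0
per-site changes: [2, 2, 2]; total = 6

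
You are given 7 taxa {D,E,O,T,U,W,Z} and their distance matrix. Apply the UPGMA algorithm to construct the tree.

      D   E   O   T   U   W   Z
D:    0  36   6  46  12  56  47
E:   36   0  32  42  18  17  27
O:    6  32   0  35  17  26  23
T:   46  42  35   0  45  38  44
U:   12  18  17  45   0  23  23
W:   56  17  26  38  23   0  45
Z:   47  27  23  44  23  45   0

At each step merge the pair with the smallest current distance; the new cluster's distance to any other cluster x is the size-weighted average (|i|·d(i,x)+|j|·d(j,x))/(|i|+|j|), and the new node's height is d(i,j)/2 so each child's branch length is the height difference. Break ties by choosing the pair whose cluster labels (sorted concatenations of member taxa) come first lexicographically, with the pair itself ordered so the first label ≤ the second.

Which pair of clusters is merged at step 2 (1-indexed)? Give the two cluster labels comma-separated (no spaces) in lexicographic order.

DO,U

step 1: merge (D,O) at d=6; branch lengths D→3, O→3; new cluster DO
  updated: d(DO,E)=34, d(DO,T)=81/2, d(DO,U)=29/2, d(DO,W)=41, d(DO,Z)=35
step 2: merge (DO,U) at d=29/2; branch lengths DO→17/4, U→29/4; new cluster DOU
  updated: d(DOU,E)=86/3, d(DOU,T)=42, d(DOU,W)=35, d(DOU,Z)=31
step 3: merge (E,W) at d=17; branch lengths E→17/2, W→17/2; new cluster EW
  updated: d(DOU,EW)=191/6, d(EW,T)=40, d(EW,Z)=36
step 4: merge (DOU,Z) at d=31; branch lengths DOU→33/4, Z→31/2; new cluster DOUZ
  updated: d(DOUZ,EW)=263/8, d(DOUZ,T)=85/2
step 5: merge (DOUZ,EW) at d=263/8; branch lengths DOUZ→15/16, EW→127/16; new cluster DEOUWZ
  updated: d(DEOUWZ,T)=125/3
step 6: merge (DEOUWZ,T) at d=125/3; branch lengths DEOUWZ→211/48, T→125/6; new cluster DEOTUWZ
final tree: (((((D:3,O:3):17/4,U:29/4):33/4,Z:31/2):15/16,(E:17/2,W:17/2):127/16):211/48,T:125/6)
total length: 4433/48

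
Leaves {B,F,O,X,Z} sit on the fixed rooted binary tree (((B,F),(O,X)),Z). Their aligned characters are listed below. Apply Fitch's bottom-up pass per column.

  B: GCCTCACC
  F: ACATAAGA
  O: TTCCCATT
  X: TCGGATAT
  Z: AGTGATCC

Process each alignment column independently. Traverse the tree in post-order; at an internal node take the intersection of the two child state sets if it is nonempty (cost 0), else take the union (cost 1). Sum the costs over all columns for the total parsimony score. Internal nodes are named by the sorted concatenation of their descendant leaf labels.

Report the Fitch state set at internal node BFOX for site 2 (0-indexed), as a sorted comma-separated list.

C

[col 0] BF: children B:{G}, F:{A} ∪→ {A,G}; cost 1
[col 0] OX: children O:{T}, X:{T} ∩→ {T}; cost 0
[col 0] BFOX: children BF:{A,G}, OX:{T} ∪→ {A,G,T}; cost 1
[col 0] BFOXZ: children BFOX:{A,G,T}, Z:{A} ∩→ {A}; cost 0
[col 1] BF: children B:{C}, F:{C} ∩→ {C}; cost 0
[col 1] OX: children O:{T}, X:{C} ∪→ {C,T}; cost 1
[col 1] BFOX: children BF:{C}, OX:{C,T} ∩→ {C}; cost 0
[col 1] BFOXZ: children BFOX:{C}, Z:{G} ∪→ {C,G}; cost 1
[col 2] BF: children B:{C}, F:{A} ∪→ {A,C}; cost 1
[col 2] OX: children O:{C}, X:{G} ∪→ {C,G}; cost 1
[col 2] BFOX: children BF:{A,C}, OX:{C,G} ∩→ {C}; cost 0
[col 2] BFOXZ: children BFOX:{C}, Z:{T} ∪→ {C,T}; cost 1
[col 3] BF: children B:{T}, F:{T} ∩→ {T}; cost 0
[col 3] OX: children O:{C}, X:{G} ∪→ {C,G}; cost 1
[col 3] BFOX: children BF:{T}, OX:{C,G} ∪→ {C,G,T}; cost 1
[col 3] BFOXZ: children BFOX:{C,G,T}, Z:{G} ∩→ {G}; cost 0
[col 4] BF: children B:{C}, F:{A} ∪→ {A,C}; cost 1
[col 4] OX: children O:{C}, X:{A} ∪→ {A,C}; cost 1
[col 4] BFOX: children BF:{A,C}, OX:{A,C} ∩→ {A,C}; cost 0
[col 4] BFOXZ: children BFOX:{A,C}, Z:{A} ∩→ {A}; cost 0
[col 5] BF: children B:{A}, F:{A} ∩→ {A}; cost 0
[col 5] OX: children O:{A}, X:{T} ∪→ {A,T}; cost 1
[col 5] BFOX: children BF:{A}, OX:{A,T} ∩→ {A}; cost 0
[col 5] BFOXZ: children BFOX:{A}, Z:{T} ∪→ {A,T}; cost 1
[col 6] BF: children B:{C}, F:{G} ∪→ {C,G}; cost 1
[col 6] OX: children O:{T}, X:{A} ∪→ {A,T}; cost 1
[col 6] BFOX: children BF:{C,G}, OX:{A,T} ∪→ {A,C,G,T}; cost 1
[col 6] BFOXZ: children BFOX:{A,C,G,T}, Z:{C} ∩→ {C}; cost 0
[col 7] BF: children B:{C}, F:{A} ∪→ {A,C}; cost 1
[col 7] OX: children O:{T}, X:{T} ∩→ {T}; cost 0
[col 7] BFOX: children BF:{A,C}, OX:{T} ∪→ {A,C,T}; cost 1
[col 7] BFOXZ: children BFOX:{A,C,T}, Z:{C} ∩→ {C}; cost 0
per-site changes: [2, 2, 3, 2, 2, 2, 3, 2]; total = 18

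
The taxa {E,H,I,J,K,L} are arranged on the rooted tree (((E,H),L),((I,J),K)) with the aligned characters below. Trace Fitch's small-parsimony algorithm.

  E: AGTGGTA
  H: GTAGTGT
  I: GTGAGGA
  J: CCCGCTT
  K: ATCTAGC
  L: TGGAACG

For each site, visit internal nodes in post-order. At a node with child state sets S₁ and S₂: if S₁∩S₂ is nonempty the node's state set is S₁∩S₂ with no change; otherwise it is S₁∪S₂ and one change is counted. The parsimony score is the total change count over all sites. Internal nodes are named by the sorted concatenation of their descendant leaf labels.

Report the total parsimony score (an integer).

25

site 0, node EH: E={A} ∪ H={G} → {A,G} (+1)
site 0, node EHL: EH={A,G} ∪ L={T} → {A,G,T} (+1)
site 0, node IJ: I={G} ∪ J={C} → {C,G} (+1)
site 0, node IJK: IJ={C,G} ∪ K={A} → {A,C,G} (+1)
site 0, node EHIJKL: EHL={A,G,T} ∩ IJK={A,C,G} → {A,G} (+0)
site 1, node EH: E={G} ∪ H={T} → {G,T} (+1)
site 1, node EHL: EH={G,T} ∩ L={G} → {G} (+0)
site 1, node IJ: I={T} ∪ J={C} → {C,T} (+1)
site 1, node IJK: IJ={C,T} ∩ K={T} → {T} (+0)
site 1, node EHIJKL: EHL={G} ∪ IJK={T} → {G,T} (+1)
site 2, node EH: E={T} ∪ H={A} → {A,T} (+1)
site 2, node EHL: EH={A,T} ∪ L={G} → {A,G,T} (+1)
site 2, node IJ: I={G} ∪ J={C} → {C,G} (+1)
site 2, node IJK: IJ={C,G} ∩ K={C} → {C} (+0)
site 2, node EHIJKL: EHL={A,G,T} ∪ IJK={C} → {A,C,G,T} (+1)
site 3, node EH: E={G} ∩ H={G} → {G} (+0)
site 3, node EHL: EH={G} ∪ L={A} → {A,G} (+1)
site 3, node IJ: I={A} ∪ J={G} → {A,G} (+1)
site 3, node IJK: IJ={A,G} ∪ K={T} → {A,G,T} (+1)
site 3, node EHIJKL: EHL={A,G} ∩ IJK={A,G,T} → {A,G} (+0)
site 4, node EH: E={G} ∪ H={T} → {G,T} (+1)
site 4, node EHL: EH={G,T} ∪ L={A} → {A,G,T} (+1)
site 4, node IJ: I={G} ∪ J={C} → {C,G} (+1)
site 4, node IJK: IJ={C,G} ∪ K={A} → {A,C,G} (+1)
site 4, node EHIJKL: EHL={A,G,T} ∩ IJK={A,C,G} → {A,G} (+0)
site 5, node EH: E={T} ∪ H={G} → {G,T} (+1)
site 5, node EHL: EH={G,T} ∪ L={C} → {C,G,T} (+1)
site 5, node IJ: I={G} ∪ J={T} → {G,T} (+1)
site 5, node IJK: IJ={G,T} ∩ K={G} → {G} (+0)
site 5, node EHIJKL: EHL={C,G,T} ∩ IJK={G} → {G} (+0)
site 6, node EH: E={A} ∪ H={T} → {A,T} (+1)
site 6, node EHL: EH={A,T} ∪ L={G} → {A,G,T} (+1)
site 6, node IJ: I={A} ∪ J={T} → {A,T} (+1)
site 6, node IJK: IJ={A,T} ∪ K={C} → {A,C,T} (+1)
site 6, node EHIJKL: EHL={A,G,T} ∩ IJK={A,C,T} → {A,T} (+0)
per-site changes: [4, 3, 4, 3, 4, 3, 4]; total = 25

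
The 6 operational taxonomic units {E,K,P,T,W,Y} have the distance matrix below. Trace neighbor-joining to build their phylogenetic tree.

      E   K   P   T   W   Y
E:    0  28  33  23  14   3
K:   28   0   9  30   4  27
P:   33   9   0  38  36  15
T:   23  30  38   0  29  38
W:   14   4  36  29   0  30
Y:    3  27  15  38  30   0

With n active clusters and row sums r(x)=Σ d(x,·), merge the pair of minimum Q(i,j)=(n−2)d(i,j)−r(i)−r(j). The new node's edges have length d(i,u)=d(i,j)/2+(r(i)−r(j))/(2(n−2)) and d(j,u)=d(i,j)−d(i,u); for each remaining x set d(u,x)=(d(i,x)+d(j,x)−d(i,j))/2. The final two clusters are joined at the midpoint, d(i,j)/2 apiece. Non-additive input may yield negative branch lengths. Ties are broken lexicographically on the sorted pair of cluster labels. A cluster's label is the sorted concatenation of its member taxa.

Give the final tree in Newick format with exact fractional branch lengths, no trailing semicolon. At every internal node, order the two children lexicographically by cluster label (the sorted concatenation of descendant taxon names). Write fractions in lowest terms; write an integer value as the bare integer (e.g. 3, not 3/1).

step 1: merge (E,Y) at d=3, Q=-202; branch lengths E→0, Y→3; new cluster EY
  updated: d(EY,K)=26, d(EY,P)=45/2, d(EY,T)=29, d(EY,W)=41/2
step 2: merge (K,P) at d=9, Q=-295/2; branch lengths K→-19/12, P→127/12; new cluster KP
  updated: d(EY,KP)=79/4, d(KP,T)=59/2, d(KP,W)=31/2
step 3: merge (EY,T) at d=29, Q=-395/4; branch lengths EY→159/16, T→305/16; new cluster ETY
  updated: d(ETY,KP)=81/8, d(ETY,W)=41/4
step 4: merge (ETY,KP) at d=81/8, Q=-287/8; branch lengths ETY→39/16, KP→123/16; new cluster EKPTY
  updated: d(EKPTY,W)=125/16
step 5: merge (EKPTY,W) at d=125/16; branch lengths EKPTY→125/32, W→125/32; new cluster EKPTWY
final tree: ((((E:0,Y:3):159/16,T:305/16):39/16,(K:-19/12,P:127/12):123/16):125/32,W:125/32)
total length: 943/16

((((E:0,Y:3):159/16,T:305/16):39/16,(K:-19/12,P:127/12):123/16):125/32,W:125/32)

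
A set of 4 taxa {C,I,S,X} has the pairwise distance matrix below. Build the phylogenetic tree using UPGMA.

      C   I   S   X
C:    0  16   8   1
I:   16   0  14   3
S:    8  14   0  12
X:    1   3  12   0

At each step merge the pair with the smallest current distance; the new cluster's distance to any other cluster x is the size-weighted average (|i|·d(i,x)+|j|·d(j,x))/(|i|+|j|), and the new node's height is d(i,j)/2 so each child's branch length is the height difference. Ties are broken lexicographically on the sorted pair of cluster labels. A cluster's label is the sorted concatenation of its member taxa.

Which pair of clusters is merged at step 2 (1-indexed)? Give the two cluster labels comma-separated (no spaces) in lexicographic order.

CX,I

step 1: merge (C,X) at d=1; branch lengths C→1/2, X→1/2; new cluster CX
  updated: d(CX,I)=19/2, d(CX,S)=10
step 2: merge (CX,I) at d=19/2; branch lengths CX→17/4, I→19/4; new cluster CIX
  updated: d(CIX,S)=34/3
step 3: merge (CIX,S) at d=34/3; branch lengths CIX→11/12, S→17/3; new cluster CISX
final tree: (((C:1/2,X:1/2):17/4,I:19/4):11/12,S:17/3)
total length: 199/12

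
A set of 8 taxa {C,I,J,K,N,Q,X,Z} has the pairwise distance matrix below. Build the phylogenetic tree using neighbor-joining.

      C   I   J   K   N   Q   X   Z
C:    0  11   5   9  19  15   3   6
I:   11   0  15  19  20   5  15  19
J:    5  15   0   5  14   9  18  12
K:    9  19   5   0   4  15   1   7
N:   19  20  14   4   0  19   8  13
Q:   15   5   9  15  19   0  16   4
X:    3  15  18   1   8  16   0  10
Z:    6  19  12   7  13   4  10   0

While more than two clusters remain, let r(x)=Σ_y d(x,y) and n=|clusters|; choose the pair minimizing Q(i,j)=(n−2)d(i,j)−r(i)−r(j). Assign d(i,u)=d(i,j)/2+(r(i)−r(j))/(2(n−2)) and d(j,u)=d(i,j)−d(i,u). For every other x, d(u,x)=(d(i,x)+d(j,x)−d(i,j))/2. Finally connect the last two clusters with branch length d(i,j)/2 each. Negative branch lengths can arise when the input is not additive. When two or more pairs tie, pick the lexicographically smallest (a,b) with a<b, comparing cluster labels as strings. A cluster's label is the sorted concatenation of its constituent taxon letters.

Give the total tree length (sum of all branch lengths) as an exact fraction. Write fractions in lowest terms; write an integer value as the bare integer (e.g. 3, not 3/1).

1. join I+Q (d=5, Q=-157) ⇒ IQ; edges |I|=17/4, |Q|=3/4
  updated: d(C,IQ)=21/2, d(IQ,J)=19/2, d(IQ,K)=29/2, d(IQ,N)=17, d(IQ,X)=13, d(IQ,Z)=9
2. join K+N (d=4, Q=-191/2) ⇒ KN; edges |K|=-29/20, |N|=109/20
  updated: d(C,KN)=12, d(IQ,KN)=55/4, d(J,KN)=15/2, d(KN,X)=5/2, d(KN,Z)=8
3. join KN+X (d=5/2, Q=-321/4) ⇒ KNX; edges |KN|=29/32, |X|=51/32
  updated: d(C,KNX)=25/4, d(IQ,KNX)=97/8, d(J,KNX)=23/2, d(KNX,Z)=31/4
4. join C+J (d=5, Q=-203/4) ⇒ CJ; edges |C|=19/24, |J|=101/24
  updated: d(CJ,IQ)=15/2, d(CJ,KNX)=51/8, d(CJ,Z)=13/2
5. join CJ+IQ (d=15/2, Q=-34) ⇒ CIJQ; edges |CJ|=27/16, |IQ|=93/16
  updated: d(CIJQ,KNX)=11/2, d(CIJQ,Z)=4
6. join CIJQ+KNX (d=11/2, Q=-69/4) ⇒ CIJKNQX; edges |CIJQ|=7/8, |KNX|=37/8
  updated: d(CIJKNQX,Z)=25/8
7. join CIJKNQX+Z (d=25/8) ⇒ CIJKNQXZ; edges |CIJKNQX|=25/16, |Z|=25/16
final tree: ((((C:19/24,J:101/24):27/16,(I:17/4,Q:3/4):93/16):7/8,((K:-29/20,N:109/20):29/32,X:51/32):37/8):25/16,Z:25/16)
total length: 261/8

261/8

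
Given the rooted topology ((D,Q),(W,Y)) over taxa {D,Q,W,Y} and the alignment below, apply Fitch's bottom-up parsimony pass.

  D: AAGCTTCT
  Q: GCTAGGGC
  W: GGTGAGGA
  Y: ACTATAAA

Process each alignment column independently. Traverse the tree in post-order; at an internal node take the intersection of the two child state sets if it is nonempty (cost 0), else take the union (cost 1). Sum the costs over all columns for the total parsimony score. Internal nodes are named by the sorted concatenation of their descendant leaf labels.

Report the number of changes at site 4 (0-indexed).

2

DQ@0: {A} ∪ {G} = {A,G} (union, +1)
WY@0: {G} ∪ {A} = {A,G} (union, +1)
DQWY@0: {A,G} ∩ {A,G} = {A,G} (intersection, +0)
DQ@1: {A} ∪ {C} = {A,C} (union, +1)
WY@1: {G} ∪ {C} = {C,G} (union, +1)
DQWY@1: {A,C} ∩ {C,G} = {C} (intersection, +0)
DQ@2: {G} ∪ {T} = {G,T} (union, +1)
WY@2: {T} ∩ {T} = {T} (intersection, +0)
DQWY@2: {G,T} ∩ {T} = {T} (intersection, +0)
DQ@3: {C} ∪ {A} = {A,C} (union, +1)
WY@3: {G} ∪ {A} = {A,G} (union, +1)
DQWY@3: {A,C} ∩ {A,G} = {A} (intersection, +0)
DQ@4: {T} ∪ {G} = {G,T} (union, +1)
WY@4: {A} ∪ {T} = {A,T} (union, +1)
DQWY@4: {G,T} ∩ {A,T} = {T} (intersection, +0)
DQ@5: {T} ∪ {G} = {G,T} (union, +1)
WY@5: {G} ∪ {A} = {A,G} (union, +1)
DQWY@5: {G,T} ∩ {A,G} = {G} (intersection, +0)
DQ@6: {C} ∪ {G} = {C,G} (union, +1)
WY@6: {G} ∪ {A} = {A,G} (union, +1)
DQWY@6: {C,G} ∩ {A,G} = {G} (intersection, +0)
DQ@7: {T} ∪ {C} = {C,T} (union, +1)
WY@7: {A} ∩ {A} = {A} (intersection, +0)
DQWY@7: {C,T} ∪ {A} = {A,C,T} (union, +1)
per-site changes: [2, 2, 1, 2, 2, 2, 2, 2]; total = 15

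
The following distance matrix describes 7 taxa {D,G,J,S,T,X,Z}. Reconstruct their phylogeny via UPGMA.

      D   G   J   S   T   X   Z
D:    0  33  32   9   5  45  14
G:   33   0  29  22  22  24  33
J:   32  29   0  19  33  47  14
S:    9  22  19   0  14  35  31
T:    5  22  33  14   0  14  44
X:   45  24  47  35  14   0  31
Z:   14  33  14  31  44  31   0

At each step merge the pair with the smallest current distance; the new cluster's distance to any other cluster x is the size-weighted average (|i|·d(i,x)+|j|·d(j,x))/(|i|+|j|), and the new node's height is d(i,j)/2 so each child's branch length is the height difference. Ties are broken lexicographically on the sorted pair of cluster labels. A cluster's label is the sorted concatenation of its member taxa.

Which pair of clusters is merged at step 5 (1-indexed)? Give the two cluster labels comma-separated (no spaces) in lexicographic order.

DST,GX

1. join D+T (d=5) ⇒ DT; edges |D|=5/2, |T|=5/2
  updated: d(DT,G)=55/2, d(DT,J)=65/2, d(DT,S)=23/2, d(DT,X)=59/2, d(DT,Z)=29
2. join DT+S (d=23/2) ⇒ DST; edges |DT|=13/4, |S|=23/4
  updated: d(DST,G)=77/3, d(DST,J)=28, d(DST,X)=94/3, d(DST,Z)=89/3
3. join J+Z (d=14) ⇒ JZ; edges |J|=7, |Z|=7
  updated: d(DST,JZ)=173/6, d(G,JZ)=31, d(JZ,X)=39
4. join G+X (d=24) ⇒ GX; edges |G|=12, |X|=12
  updated: d(DST,GX)=57/2, d(GX,JZ)=35
5. join DST+GX (d=57/2) ⇒ DGSTX; edges |DST|=17/2, |GX|=9/4
  updated: d(DGSTX,JZ)=313/10
6. join DGSTX+JZ (d=313/10) ⇒ DGJSTXZ; edges |DGSTX|=7/5, |JZ|=173/20
final tree: ((((D:5/2,T:5/2):13/4,S:23/4):17/2,(G:12,X:12):9/4):7/5,(J:7,Z:7):173/20)
total length: 364/5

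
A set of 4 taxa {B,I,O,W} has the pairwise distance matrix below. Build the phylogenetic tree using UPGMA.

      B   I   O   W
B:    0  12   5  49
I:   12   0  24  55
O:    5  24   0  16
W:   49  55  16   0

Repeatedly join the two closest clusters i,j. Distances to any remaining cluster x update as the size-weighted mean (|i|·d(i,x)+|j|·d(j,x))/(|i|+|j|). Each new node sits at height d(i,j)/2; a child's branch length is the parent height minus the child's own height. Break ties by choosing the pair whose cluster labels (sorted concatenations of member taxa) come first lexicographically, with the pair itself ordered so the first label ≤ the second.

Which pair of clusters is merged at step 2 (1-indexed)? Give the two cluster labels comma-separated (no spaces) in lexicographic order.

BO,I

iteration 1: select B,O (d=5); attach at lengths (5/2, 5/2); label the merged cluster BO
  updated: d(BO,I)=18, d(BO,W)=65/2
iteration 2: select BO,I (d=18); attach at lengths (13/2, 9); label the merged cluster BIO
  updated: d(BIO,W)=40
iteration 3: select BIO,W (d=40); attach at lengths (11, 20); label the merged cluster BIOW
final tree: (((B:5/2,O:5/2):13/2,I:9):11,W:20)
total length: 103/2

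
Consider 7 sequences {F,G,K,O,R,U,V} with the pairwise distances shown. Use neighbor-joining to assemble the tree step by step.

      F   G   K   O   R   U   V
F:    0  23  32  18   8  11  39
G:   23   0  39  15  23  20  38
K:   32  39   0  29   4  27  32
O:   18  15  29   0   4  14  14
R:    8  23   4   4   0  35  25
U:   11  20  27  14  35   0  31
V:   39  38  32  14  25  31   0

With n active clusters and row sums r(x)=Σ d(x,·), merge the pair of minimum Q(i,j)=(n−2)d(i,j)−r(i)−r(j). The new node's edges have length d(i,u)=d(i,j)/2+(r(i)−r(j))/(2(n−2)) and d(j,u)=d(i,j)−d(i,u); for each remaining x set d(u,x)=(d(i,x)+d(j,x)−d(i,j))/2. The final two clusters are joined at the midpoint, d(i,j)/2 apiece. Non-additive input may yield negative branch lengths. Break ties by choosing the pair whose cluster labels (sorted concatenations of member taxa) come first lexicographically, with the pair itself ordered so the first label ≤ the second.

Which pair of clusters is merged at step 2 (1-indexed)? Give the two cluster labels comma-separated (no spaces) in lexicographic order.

F,U

iteration 1: select K,R (d=4, Q=-242); attach at lengths (42/5, -22/5); label the merged cluster KR
  updated: d(F,KR)=18, d(G,KR)=29, d(KR,O)=29/2, d(KR,U)=29, d(KR,V)=53/2
iteration 2: select F,U (d=11, Q=-170); attach at lengths (6, 5); label the merged cluster FU
  updated: d(FU,G)=16, d(FU,KR)=18, d(FU,O)=21/2, d(FU,V)=59/2
iteration 3: select FU,G (d=16, Q=-124); attach at lengths (4, 12); label the merged cluster FGU
  updated: d(FGU,KR)=31/2, d(FGU,O)=19/4, d(FGU,V)=103/4
iteration 4: select FGU,KR (d=31/2, Q=-143/2); attach at lengths (41/8, 83/8); label the merged cluster FGKRU
  updated: d(FGKRU,O)=15/8, d(FGKRU,V)=147/8
iteration 5: select FGKRU,O (d=15/8, Q=-137/4); attach at lengths (25/8, -5/4); label the merged cluster FGKORU
  updated: d(FGKORU,V)=61/4
iteration 6: select FGKORU,V (d=61/4); attach at lengths (61/8, 61/8); label the merged cluster FGKORUV
final tree: (((((F:6,U:5):4,G:12):41/8,(K:42/5,R:-22/5):83/8):25/8,O:-5/4):61/8,V:61/8)
total length: 509/8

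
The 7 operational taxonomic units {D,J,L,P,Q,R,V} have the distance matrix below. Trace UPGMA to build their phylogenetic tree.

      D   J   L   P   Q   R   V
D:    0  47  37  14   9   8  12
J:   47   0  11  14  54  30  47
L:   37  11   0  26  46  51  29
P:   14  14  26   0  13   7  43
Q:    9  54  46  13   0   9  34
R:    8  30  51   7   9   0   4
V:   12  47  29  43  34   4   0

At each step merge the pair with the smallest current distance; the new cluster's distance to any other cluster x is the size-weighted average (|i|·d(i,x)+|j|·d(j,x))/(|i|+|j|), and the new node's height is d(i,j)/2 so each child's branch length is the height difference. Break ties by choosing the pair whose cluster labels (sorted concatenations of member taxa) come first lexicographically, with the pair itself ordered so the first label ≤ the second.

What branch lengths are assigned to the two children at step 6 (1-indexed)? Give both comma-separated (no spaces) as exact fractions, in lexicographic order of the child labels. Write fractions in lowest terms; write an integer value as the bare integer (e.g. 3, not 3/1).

289/30,271/20

1. join R+V (d=4) ⇒ RV; edges |R|=2, |V|=2
  updated: d(D,RV)=10, d(J,RV)=77/2, d(L,RV)=40, d(P,RV)=25, d(Q,RV)=43/2
2. join D+Q (d=9) ⇒ DQ; edges |D|=9/2, |Q|=9/2
  updated: d(DQ,J)=101/2, d(DQ,L)=83/2, d(DQ,P)=27/2, d(DQ,RV)=63/4
3. join J+L (d=11) ⇒ JL; edges |J|=11/2, |L|=11/2
  updated: d(DQ,JL)=46, d(JL,P)=20, d(JL,RV)=157/4
4. join DQ+P (d=27/2) ⇒ DPQ; edges |DQ|=9/4, |P|=27/4
  updated: d(DPQ,JL)=112/3, d(DPQ,RV)=113/6
5. join DPQ+RV (d=113/6) ⇒ DPQRV; edges |DPQ|=8/3, |RV|=89/12
  updated: d(DPQRV,JL)=381/10
6. join DPQRV+JL (d=381/10) ⇒ DJLPQRV; edges |DPQRV|=289/30, |JL|=271/20
final tree: ((((D:9/2,Q:9/2):9/4,P:27/4):8/3,(R:2,V:2):89/12):289/30,(J:11/2,L:11/2):271/20)
total length: 994/15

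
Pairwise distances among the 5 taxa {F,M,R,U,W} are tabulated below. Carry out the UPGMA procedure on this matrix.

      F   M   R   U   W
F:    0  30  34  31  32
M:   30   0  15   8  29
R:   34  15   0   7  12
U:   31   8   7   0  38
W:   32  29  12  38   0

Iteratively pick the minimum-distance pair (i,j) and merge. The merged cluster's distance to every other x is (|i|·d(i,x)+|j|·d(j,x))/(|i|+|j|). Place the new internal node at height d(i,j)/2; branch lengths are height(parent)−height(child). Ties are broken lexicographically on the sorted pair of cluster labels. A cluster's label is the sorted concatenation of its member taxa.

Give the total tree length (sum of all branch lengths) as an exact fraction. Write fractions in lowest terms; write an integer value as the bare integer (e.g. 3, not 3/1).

step 1: merge (R,U) at d=7; branch lengths R→7/2, U→7/2; new cluster RU
  updated: d(F,RU)=65/2, d(M,RU)=23/2, d(RU,W)=25
step 2: merge (M,RU) at d=23/2; branch lengths M→23/4, RU→9/4; new cluster MRU
  updated: d(F,MRU)=95/3, d(MRU,W)=79/3
step 3: merge (MRU,W) at d=79/3; branch lengths MRU→89/12, W→79/6; new cluster MRUW
  updated: d(F,MRUW)=127/4
step 4: merge (F,MRUW) at d=127/4; branch lengths F→127/8, MRUW→65/24; new cluster FMRUW
final tree: (F:127/8,((M:23/4,(R:7/2,U:7/2):9/4):89/12,W:79/6):65/24)
total length: 325/6

325/6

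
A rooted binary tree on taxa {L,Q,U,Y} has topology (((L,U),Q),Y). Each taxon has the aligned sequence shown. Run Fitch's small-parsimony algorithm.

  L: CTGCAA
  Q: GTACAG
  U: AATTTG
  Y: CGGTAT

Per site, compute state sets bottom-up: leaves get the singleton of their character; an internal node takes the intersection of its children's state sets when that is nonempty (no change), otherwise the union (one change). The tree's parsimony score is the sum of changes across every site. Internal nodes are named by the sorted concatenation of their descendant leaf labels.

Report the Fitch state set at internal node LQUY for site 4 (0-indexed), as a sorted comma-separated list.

[col 0] LU: children L:{C}, U:{A} ∪→ {A,C}; cost 1
[col 0] LQU: children LU:{A,C}, Q:{G} ∪→ {A,C,G}; cost 1
[col 0] LQUY: children LQU:{A,C,G}, Y:{C} ∩→ {C}; cost 0
[col 1] LU: children L:{T}, U:{A} ∪→ {A,T}; cost 1
[col 1] LQU: children LU:{A,T}, Q:{T} ∩→ {T}; cost 0
[col 1] LQUY: children LQU:{T}, Y:{G} ∪→ {G,T}; cost 1
[col 2] LU: children L:{G}, U:{T} ∪→ {G,T}; cost 1
[col 2] LQU: children LU:{G,T}, Q:{A} ∪→ {A,G,T}; cost 1
[col 2] LQUY: children LQU:{A,G,T}, Y:{G} ∩→ {G}; cost 0
[col 3] LU: children L:{C}, U:{T} ∪→ {C,T}; cost 1
[col 3] LQU: children LU:{C,T}, Q:{C} ∩→ {C}; cost 0
[col 3] LQUY: children LQU:{C}, Y:{T} ∪→ {C,T}; cost 1
[col 4] LU: children L:{A}, U:{T} ∪→ {A,T}; cost 1
[col 4] LQU: children LU:{A,T}, Q:{A} ∩→ {A}; cost 0
[col 4] LQUY: children LQU:{A}, Y:{A} ∩→ {A}; cost 0
[col 5] LU: children L:{A}, U:{G} ∪→ {A,G}; cost 1
[col 5] LQU: children LU:{A,G}, Q:{G} ∩→ {G}; cost 0
[col 5] LQUY: children LQU:{G}, Y:{T} ∪→ {G,T}; cost 1
per-site changes: [2, 2, 2, 2, 1, 2]; total = 11

A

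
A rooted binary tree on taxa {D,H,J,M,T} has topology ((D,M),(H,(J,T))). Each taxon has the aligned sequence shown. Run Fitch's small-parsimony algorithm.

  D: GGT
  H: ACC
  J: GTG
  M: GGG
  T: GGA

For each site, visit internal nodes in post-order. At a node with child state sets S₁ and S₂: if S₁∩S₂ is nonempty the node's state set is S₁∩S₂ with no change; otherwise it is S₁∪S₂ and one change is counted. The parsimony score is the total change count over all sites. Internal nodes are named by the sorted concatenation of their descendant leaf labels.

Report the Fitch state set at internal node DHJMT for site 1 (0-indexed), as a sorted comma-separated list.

G

site 0, node DM: D={G} ∩ M={G} → {G} (+0)
site 0, node JT: J={G} ∩ T={G} → {G} (+0)
site 0, node HJT: H={A} ∪ JT={G} → {A,G} (+1)
site 0, node DHJMT: DM={G} ∩ HJT={A,G} → {G} (+0)
site 1, node DM: D={G} ∩ M={G} → {G} (+0)
site 1, node JT: J={T} ∪ T={G} → {G,T} (+1)
site 1, node HJT: H={C} ∪ JT={G,T} → {C,G,T} (+1)
site 1, node DHJMT: DM={G} ∩ HJT={C,G,T} → {G} (+0)
site 2, node DM: D={T} ∪ M={G} → {G,T} (+1)
site 2, node JT: J={G} ∪ T={A} → {A,G} (+1)
site 2, node HJT: H={C} ∪ JT={A,G} → {A,C,G} (+1)
site 2, node DHJMT: DM={G,T} ∩ HJT={A,C,G} → {G} (+0)
per-site changes: [1, 2, 3]; total = 6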